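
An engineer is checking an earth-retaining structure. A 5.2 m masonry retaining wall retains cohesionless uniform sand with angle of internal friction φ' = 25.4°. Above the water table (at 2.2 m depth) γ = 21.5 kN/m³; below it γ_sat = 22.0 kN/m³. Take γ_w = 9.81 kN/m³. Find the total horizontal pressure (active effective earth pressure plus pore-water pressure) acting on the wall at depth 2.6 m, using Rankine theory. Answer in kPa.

K_a = (1 − sin φ)/(1 + sin φ) = 0.3996.
γ' = 22.0 − 9.81 = 12.19 kN/m³.
Effective vertical stress at 2.6 m: σ'_v = 21.5×2.2 + 12.19×0.400 = 52.18 kPa.
σ'_h = K_a σ'_v = 0.3996 × 52.18 = 20.85 kPa; u = γ_w × 0.400 = 3.924 kPa.
Total σ_h = 20.85 + 3.924 = 24.78 kPa.

24.8 kPa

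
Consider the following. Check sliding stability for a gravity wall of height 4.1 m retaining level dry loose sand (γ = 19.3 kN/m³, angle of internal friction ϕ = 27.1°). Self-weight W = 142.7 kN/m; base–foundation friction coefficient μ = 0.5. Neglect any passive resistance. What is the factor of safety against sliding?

1.18

K_a = tan²(45° − 27.1°/2) = 0.3741.
P_a = ½K_aγH² = 0.5×0.3741×19.3×4.1² = 60.68 kN/m, acting at H/3 = 1.367 m above the base.
FS_sliding = μW / P_a = 0.5×142.7 / 60.68 = 1.176.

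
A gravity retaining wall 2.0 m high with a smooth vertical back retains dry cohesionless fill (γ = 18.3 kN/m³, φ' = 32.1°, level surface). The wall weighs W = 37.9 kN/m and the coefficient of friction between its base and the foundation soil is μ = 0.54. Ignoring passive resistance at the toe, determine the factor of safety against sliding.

K_a = tan²(45° − 32.1°/2) = 0.3060.
P_a = ½K_aγH² = 0.5×0.3060×18.3×2.0² = 11.20 kN/m, acting at H/3 = 0.6667 m above the base.
FS_sliding = μW / P_a = 0.54×37.9 / 11.20 = 1.827.

1.83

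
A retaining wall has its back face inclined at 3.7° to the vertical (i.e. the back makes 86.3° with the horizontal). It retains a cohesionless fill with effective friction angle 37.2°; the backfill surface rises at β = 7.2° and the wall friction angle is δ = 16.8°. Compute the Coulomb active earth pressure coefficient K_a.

0.271

K_a = sin²(α+φ) / [sin²α · sin(α−δ) · (1 + √{sin(φ+δ)sin(φ−β) / (sin(α−δ)sin(α+β))})²].
With α = 86.3°, φ = 37.2°, δ = 16.8°, β = 7.2°: K_a = 0.2713.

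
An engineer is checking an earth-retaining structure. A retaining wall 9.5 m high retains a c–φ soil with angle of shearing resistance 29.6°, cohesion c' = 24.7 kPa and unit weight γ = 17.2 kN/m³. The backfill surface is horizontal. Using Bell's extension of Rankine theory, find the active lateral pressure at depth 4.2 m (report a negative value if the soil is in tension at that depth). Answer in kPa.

-4.28 kPa

K_a = (1 − sin φ)/(1 + sin φ) = 0.3387.
σ_a = K_a γ z − 2c√K_a = 0.3387×17.2×4.2 − 2×24.7×0.5820 = -4.281 kPa.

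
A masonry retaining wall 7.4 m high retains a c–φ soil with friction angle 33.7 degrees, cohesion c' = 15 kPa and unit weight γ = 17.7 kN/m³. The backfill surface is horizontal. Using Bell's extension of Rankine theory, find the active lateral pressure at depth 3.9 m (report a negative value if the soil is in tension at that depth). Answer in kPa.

3.71 kPa

K_a = (1 − sin φ)/(1 + sin φ) = 0.2863.
σ_a = K_a γ z − 2c√K_a = 0.2863×17.7×3.9 − 2×15×0.5351 = 3.711 kPa.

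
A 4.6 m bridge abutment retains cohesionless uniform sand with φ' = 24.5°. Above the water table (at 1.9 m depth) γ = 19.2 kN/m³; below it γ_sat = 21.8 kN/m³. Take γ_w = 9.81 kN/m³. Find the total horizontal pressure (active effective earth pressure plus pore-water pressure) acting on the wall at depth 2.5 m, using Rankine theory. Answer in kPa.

24.0 kPa

K_a = (1 − sin φ)/(1 + sin φ) = 0.4137.
γ' = 21.8 − 9.81 = 11.99 kN/m³.
Effective vertical stress at 2.5 m: σ'_v = 19.2×1.9 + 11.99×0.600 = 43.67 kPa.
σ'_h = K_a σ'_v = 0.4137 × 43.67 = 18.07 kPa; u = γ_w × 0.600 = 5.886 kPa.
Total σ_h = 18.07 + 5.886 = 23.96 kPa.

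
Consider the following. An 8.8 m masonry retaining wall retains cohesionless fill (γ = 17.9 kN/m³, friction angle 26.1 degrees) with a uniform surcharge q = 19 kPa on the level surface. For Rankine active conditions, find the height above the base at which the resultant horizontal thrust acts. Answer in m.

K_a = 0.3889.
Triangular part P₁ = ½K_aγH² = 269.6 at H/3 = 2.933 m; rectangular part P₂ = K_a q H = 65.03 at H/2 = 4.400 m.
ȳ = (P₁·2.933 + P₂·4.400)/(P₁+P₂) = 3.218 m.

3.22 m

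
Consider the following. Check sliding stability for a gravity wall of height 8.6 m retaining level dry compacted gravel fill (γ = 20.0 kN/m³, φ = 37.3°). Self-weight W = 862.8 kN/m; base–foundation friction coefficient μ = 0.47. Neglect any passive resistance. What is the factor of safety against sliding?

K_a = tan²(45° − 37.3°/2) = 0.2453.
P_a = ½K_aγH² = 0.5×0.2453×20.0×8.6² = 181.5 kN/m, acting at H/3 = 2.867 m above the base.
FS_sliding = μW / P_a = 0.47×862.8 / 181.5 = 2.235.

2.23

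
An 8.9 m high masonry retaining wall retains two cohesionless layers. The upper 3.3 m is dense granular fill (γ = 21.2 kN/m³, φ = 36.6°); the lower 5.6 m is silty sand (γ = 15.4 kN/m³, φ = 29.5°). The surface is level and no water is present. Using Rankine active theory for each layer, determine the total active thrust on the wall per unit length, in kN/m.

245 kN/m

K_a1 = tan²(45°−36.6°/2) = 0.2530; K_a2 = tan²(45°−29.5°/2) = 0.3401.
Layer 1: σ at base = K_a1 γ₁ h₁ = 17.70 kPa; P₁ = ½×17.70×3.3 = 29.20.
Layer 2: σ_v at top = γ₁h₁ = 69.96; σ_h top = K_a2×69.96 = 23.79; σ_h base = K_a2×(69.96+15.4×5.6) = 53.12.
P₂ = ½(23.79+53.12)×5.6 = 215.4. Total P_a = 29.20+215.4 = 244.6 kN/m.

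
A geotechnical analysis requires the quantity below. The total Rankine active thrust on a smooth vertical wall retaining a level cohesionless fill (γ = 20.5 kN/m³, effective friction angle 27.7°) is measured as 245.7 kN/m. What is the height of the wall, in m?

K_a = 0.3653. P_a = ½ K_a γ H² ⇒ H = √(2P_a/(K_a γ)).
H = √(2×245.7/(0.3653×20.5)) = 8.100 m.

8.10 m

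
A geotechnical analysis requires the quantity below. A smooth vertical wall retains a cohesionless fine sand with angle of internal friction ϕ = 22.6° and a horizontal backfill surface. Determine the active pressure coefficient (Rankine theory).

0.445

K_a = (1 − sin φ)/(1 + sin φ) = (1 − sin 22.6°)/(1 + sin 22.6°) = 0.4448.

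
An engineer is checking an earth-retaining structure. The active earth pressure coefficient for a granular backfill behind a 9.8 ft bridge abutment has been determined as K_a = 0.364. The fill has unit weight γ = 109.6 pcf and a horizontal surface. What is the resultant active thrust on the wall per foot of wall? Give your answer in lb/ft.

P = ½ K_a γ H² = 0.5 × 0.364 × 109.6 × 9.8² = 1916 lb/ft.

1920 lb/ft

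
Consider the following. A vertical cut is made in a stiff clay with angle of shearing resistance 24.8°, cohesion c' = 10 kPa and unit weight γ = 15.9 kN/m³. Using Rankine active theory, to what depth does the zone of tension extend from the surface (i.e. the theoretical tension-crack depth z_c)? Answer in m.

K_a = tan²(45° − 24.8°/2) = 0.4090; √K_a = 0.6395.
The active pressure is zero where K_a γ z = 2c√K_a, so z_c = 2c/(γ√K_a) = 2×10/(15.9×0.6395) = 1.967 m.

1.97 m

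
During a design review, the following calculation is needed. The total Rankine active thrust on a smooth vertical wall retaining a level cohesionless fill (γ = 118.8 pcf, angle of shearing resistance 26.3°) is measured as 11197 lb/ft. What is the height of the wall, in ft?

22.1 ft

K_a = 0.3859. P_a = ½ K_a γ H² ⇒ H = √(2P_a/(K_a γ)).
H = √(2×11197/(0.3859×118.8)) = 22.10 ft.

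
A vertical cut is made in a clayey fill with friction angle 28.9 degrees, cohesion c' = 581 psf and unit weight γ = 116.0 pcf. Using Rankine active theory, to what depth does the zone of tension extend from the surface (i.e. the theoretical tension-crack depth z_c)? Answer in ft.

K_a = tan²(45° − 28.9°/2) = 0.3484; √K_a = 0.5902.
The active pressure is zero where K_a γ z = 2c√K_a, so z_c = 2c/(γ√K_a) = 2×581/(116.0×0.5902) = 16.97 ft.

17.0 ft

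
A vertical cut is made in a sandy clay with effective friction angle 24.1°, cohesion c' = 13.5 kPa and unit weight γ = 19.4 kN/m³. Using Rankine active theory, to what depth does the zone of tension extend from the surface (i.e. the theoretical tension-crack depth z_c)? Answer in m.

2.15 m

K_a = tan²(45° − 24.1°/2) = 0.4201; √K_a = 0.6482.
The active pressure is zero where K_a γ z = 2c√K_a, so z_c = 2c/(γ√K_a) = 2×13.5/(19.4×0.6482) = 2.147 m.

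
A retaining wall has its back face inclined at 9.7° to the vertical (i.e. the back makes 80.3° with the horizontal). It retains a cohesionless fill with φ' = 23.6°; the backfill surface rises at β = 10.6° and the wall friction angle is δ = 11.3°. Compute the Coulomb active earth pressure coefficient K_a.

0.552

K_a = sin²(α+φ) / [sin²α · sin(α−δ) · (1 + √{sin(φ+δ)sin(φ−β) / (sin(α−δ)sin(α+β))})²].
With α = 80.3°, φ = 23.6°, δ = 11.3°, β = 10.6°: K_a = 0.5524.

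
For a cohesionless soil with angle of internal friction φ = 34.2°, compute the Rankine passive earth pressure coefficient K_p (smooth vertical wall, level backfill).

K_p = (1 + sin φ)/(1 − sin φ) = tan²(45° + 34.2°/2) = 3.567.

3.57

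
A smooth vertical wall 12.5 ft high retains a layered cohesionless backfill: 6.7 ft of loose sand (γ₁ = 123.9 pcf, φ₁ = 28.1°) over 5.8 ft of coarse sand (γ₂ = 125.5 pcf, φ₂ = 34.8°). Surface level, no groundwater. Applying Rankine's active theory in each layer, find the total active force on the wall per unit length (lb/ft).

2890 lb/ft

K_a1 = tan²(45°−28.1°/2) = 0.3596; K_a2 = tan²(45°−34.8°/2) = 0.2733.
Layer 1: σ at base = K_a1 γ₁ h₁ = 298.5 psf; P₁ = ½×298.5×6.7 = 1000.
Layer 2: σ_v at top = γ₁h₁ = 830.1; σ_h top = K_a2×830.1 = 226.9; σ_h base = K_a2×(830.1+125.5×5.8) = 425.8.
P₂ = ½(226.9+425.8)×5.8 = 1893. Total P_a = 1000+1893 = 2893 lb/ft.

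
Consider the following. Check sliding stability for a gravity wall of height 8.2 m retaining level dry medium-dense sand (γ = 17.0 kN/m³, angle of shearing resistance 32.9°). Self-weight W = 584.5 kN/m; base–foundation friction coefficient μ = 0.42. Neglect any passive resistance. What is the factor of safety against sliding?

K_a = tan²(45° − 32.9°/2) = 0.2960.
P_a = ½K_aγH² = 0.5×0.2960×17.0×8.2² = 169.2 kN/m, acting at H/3 = 2.733 m above the base.
FS_sliding = μW / P_a = 0.42×584.5 / 169.2 = 1.451.

1.45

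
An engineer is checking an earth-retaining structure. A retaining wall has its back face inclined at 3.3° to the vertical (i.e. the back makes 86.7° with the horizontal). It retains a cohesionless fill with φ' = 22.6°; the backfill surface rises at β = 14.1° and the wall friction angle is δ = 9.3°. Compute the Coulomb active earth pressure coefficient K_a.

0.554

K_a = sin²(α+φ) / [sin²α · sin(α−δ) · (1 + √{sin(φ+δ)sin(φ−β) / (sin(α−δ)sin(α+β))})²].
With α = 86.7°, φ = 22.6°, δ = 9.3°, β = 14.1°: K_a = 0.5542.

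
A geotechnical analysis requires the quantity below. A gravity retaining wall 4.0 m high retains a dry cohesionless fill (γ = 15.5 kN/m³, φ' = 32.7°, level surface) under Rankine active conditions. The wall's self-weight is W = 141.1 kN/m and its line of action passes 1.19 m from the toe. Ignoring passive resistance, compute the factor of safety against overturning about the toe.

3.40

K_a = tan²(45° − 32.7°/2) = 0.2985.
P_a = ½K_aγH² = 0.5×0.2985×15.5×4.0² = 37.01 kN/m, acting at H/3 = 1.333 m above the base.
Overturning moment M_o = P_a × H/3 = 37.01 × 1.333 = 49.35.
Resisting moment M_r = W × 1.19 = 141.1 × 1.19 = 167.9.
FS_overturning = M_r/M_o = 167.9/49.35 = 3.402.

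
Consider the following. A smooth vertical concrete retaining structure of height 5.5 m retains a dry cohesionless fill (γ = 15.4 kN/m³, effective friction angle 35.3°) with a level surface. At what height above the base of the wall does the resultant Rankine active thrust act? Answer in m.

1.83 m

K_a = 0.2675.
The pressure distribution is triangular, so the resultant acts at H/3 above the base = 5.5/3 = 1.833 m.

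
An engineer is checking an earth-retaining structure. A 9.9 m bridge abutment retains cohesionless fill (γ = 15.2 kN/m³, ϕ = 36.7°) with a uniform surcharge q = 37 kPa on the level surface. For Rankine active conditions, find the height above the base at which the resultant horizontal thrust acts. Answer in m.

K_a = 0.2519.
Triangular part P₁ = ½K_aγH² = 187.6 at H/3 = 3.300 m; rectangular part P₂ = K_a q H = 92.26 at H/2 = 4.950 m.
ȳ = (P₁·3.300 + P₂·4.950)/(P₁+P₂) = 3.844 m.

3.84 m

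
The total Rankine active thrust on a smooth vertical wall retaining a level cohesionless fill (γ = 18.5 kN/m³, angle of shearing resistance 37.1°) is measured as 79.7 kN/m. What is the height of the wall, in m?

K_a = 0.2475. P_a = ½ K_a γ H² ⇒ H = √(2P_a/(K_a γ)).
H = √(2×79.7/(0.2475×18.5)) = 5.900 m.

5.90 m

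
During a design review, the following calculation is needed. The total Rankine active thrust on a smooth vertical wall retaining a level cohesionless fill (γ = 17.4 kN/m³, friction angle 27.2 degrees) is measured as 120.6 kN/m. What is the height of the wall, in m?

6.10 m

K_a = 0.3726. P_a = ½ K_a γ H² ⇒ H = √(2P_a/(K_a γ)).
H = √(2×120.6/(0.3726×17.4)) = 6.100 m.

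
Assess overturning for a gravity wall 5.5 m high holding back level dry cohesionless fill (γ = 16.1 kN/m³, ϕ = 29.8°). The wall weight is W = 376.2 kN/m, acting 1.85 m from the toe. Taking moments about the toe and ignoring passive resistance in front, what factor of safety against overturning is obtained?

K_a = tan²(45° − 29.8°/2) = 0.3360.
P_a = ½K_aγH² = 0.5×0.3360×16.1×5.5² = 81.83 kN/m, acting at H/3 = 1.833 m above the base.
Overturning moment M_o = P_a × H/3 = 81.83 × 1.833 = 150.0.
Resisting moment M_r = W × 1.85 = 376.2 × 1.85 = 696.0.
FS_overturning = M_r/M_o = 696.0/150.0 = 4.639.

4.64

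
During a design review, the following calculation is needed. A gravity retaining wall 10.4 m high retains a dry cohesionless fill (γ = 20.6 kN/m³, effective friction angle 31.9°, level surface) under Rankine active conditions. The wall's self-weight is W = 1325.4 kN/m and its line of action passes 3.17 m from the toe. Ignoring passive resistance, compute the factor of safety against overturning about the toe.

3.53

K_a = tan²(45° − 31.9°/2) = 0.3085.
P_a = ½K_aγH² = 0.5×0.3085×20.6×10.4² = 343.7 kN/m, acting at H/3 = 3.467 m above the base.
Overturning moment M_o = P_a × H/3 = 343.7 × 3.467 = 1192.
Resisting moment M_r = W × 3.17 = 1325.4 × 3.17 = 4202.
FS_overturning = M_r/M_o = 4202/1192 = 3.526.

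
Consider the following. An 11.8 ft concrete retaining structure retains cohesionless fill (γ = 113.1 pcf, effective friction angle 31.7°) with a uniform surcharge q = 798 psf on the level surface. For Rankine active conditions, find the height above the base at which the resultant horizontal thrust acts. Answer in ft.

5.00 ft

K_a = 0.3111.
Triangular part P₁ = ½K_aγH² = 2449 at H/3 = 3.933 ft; rectangular part P₂ = K_a q H = 2929 at H/2 = 5.900 ft.
ȳ = (P₁·3.933 + P₂·5.900)/(P₁+P₂) = 5.004 ft.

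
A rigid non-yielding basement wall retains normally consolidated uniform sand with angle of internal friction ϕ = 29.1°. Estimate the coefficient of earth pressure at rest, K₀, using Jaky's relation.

K₀ = 1 − sin φ' = 1 − sin 29.1° = 0.5137.

0.514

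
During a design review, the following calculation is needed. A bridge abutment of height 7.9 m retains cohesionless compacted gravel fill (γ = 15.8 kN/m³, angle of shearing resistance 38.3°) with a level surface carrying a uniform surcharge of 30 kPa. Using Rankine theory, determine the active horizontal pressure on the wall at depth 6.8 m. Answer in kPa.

K_a = (1 − sin φ)/(1 + sin φ) = 0.2347.
σ_v = γz + q = 15.8 × 6.8 + 30 = 137.4 kPa.
σ_h = K_a σ_v = 0.2347 × 137.4 = 32.26 kPa.

32.3 kPa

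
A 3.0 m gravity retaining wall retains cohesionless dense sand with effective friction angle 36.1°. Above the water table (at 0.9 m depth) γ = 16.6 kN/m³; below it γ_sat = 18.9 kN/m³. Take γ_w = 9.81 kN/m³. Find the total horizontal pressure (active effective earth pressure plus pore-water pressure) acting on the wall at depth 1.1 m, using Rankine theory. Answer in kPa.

K_a = (1 − sin φ)/(1 + sin φ) = 0.2585.
γ' = 18.9 − 9.81 = 9.090 kN/m³.
Effective vertical stress at 1.1 m: σ'_v = 16.6×0.9 + 9.090×0.200 = 16.76 kPa.
σ'_h = K_a σ'_v = 0.2585 × 16.76 = 4.332 kPa; u = γ_w × 0.200 = 1.962 kPa.
Total σ_h = 4.332 + 1.962 = 6.294 kPa.

6.29 kPa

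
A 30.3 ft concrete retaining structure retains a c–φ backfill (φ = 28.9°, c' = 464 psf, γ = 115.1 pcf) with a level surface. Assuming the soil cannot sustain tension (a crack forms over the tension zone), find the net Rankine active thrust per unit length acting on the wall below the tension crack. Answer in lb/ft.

5550 lb/ft

K_a = 0.3484; √K_a = 0.5902.
Tension-crack depth z_c = 2c/(γ√K_a) = 2×464/(115.1×0.5902) = 13.66 ft.
σ_a at base = K_a γ H − 2c√K_a = 0.3484×115.1×30.3 − 2×464×0.5902 = 667.2 psf.
P_a = ½ × 667.2 × (H − z_c) = 0.5×667.2×16.64 = 5551 lb/ft.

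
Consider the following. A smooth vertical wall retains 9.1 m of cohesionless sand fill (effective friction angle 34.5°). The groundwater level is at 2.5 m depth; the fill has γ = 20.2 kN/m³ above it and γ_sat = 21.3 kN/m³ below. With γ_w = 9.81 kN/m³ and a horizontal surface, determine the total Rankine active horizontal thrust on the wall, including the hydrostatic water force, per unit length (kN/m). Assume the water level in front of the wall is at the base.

K_a = tan²(45° − φ/2) = 0.2768.
γ' = 21.3 − 9.81 = 11.49 kN/m³. Depth below WT = 6.6 m.
σ'_h at WT = K_a γ d_w = 13.98 kPa; at base = 13.98 + K_a γ' × 6.6 = 34.97 kPa.
P₁ (0–2.5 m) = ½×13.98×2.5 = 17.47. P₂ (2.5–9.1 m) = ½(13.98+34.97)×6.6 = 161.5.
P_w = ½ γ_w h₂² = 0.5×9.81×6.6² = 213.7. Total = 17.47+161.5+213.7 = 392.7 kN/m.

393 kN/m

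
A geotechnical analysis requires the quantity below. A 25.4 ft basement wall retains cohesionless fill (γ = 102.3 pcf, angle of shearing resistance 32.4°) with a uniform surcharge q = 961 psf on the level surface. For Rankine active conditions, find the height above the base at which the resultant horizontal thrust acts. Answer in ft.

K_a = 0.3022.
Triangular part P₁ = ½K_aγH² = 9974 at H/3 = 8.467 ft; rectangular part P₂ = K_a q H = 7377 at H/2 = 12.70 ft.
ȳ = (P₁·8.467 + P₂·12.70)/(P₁+P₂) = 10.27 ft.

10.3 ft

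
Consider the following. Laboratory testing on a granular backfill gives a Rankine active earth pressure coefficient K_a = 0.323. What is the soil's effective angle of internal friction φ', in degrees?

30.8°

K_a = tan²(45° − φ/2) ⇒ 45° − φ/2 = arctan(√0.323) = 29.61°.
φ = 2(45° − 29.61°) = 30.78°.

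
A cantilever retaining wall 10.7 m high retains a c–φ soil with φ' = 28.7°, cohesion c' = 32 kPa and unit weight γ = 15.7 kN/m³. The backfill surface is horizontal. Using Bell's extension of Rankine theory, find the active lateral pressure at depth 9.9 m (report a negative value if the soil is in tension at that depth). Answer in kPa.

K_a = (1 − sin φ)/(1 + sin φ) = 0.3511.
σ_a = K_a γ z − 2c√K_a = 0.3511×15.7×9.9 − 2×32×0.5926 = 16.65 kPa.

16.7 kPa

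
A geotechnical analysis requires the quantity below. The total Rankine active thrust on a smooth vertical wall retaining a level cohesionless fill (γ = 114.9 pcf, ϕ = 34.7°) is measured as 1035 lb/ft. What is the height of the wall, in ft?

8.10 ft

K_a = 0.2745. P_a = ½ K_a γ H² ⇒ H = √(2P_a/(K_a γ)).
H = √(2×1035/(0.2745×114.9)) = 8.102 ft.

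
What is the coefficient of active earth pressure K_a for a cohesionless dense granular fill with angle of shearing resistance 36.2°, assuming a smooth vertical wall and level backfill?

0.257

K_a = tan²(45° − φ/2) = tan²(26.90°) = 0.2574.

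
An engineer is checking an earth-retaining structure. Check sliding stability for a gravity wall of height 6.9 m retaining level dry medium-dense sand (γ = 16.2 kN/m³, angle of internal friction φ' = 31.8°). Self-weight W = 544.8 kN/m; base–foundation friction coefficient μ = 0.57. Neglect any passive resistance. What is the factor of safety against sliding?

2.60

K_a = tan²(45° − 31.8°/2) = 0.3098.
P_a = ½K_aγH² = 0.5×0.3098×16.2×6.9² = 119.5 kN/m, acting at H/3 = 2.300 m above the base.
FS_sliding = μW / P_a = 0.57×544.8 / 119.5 = 2.599.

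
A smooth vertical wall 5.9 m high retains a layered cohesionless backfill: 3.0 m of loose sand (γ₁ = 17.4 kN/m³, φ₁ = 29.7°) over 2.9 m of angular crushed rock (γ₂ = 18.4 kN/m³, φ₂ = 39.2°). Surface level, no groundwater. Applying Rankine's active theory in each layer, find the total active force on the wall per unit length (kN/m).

K_a1 = tan²(45°−29.7°/2) = 0.3374; K_a2 = tan²(45°−39.2°/2) = 0.2255.
Layer 1: σ at base = K_a1 γ₁ h₁ = 17.61 kPa; P₁ = ½×17.61×3.0 = 26.42.
Layer 2: σ_v at top = γ₁h₁ = 52.20; σ_h top = K_a2×52.20 = 11.77; σ_h base = K_a2×(52.20+18.4×2.9) = 23.80.
P₂ = ½(11.77+23.80)×2.9 = 51.58. Total P_a = 26.42+51.58 = 77.99 kN/m.

78.0 kN/m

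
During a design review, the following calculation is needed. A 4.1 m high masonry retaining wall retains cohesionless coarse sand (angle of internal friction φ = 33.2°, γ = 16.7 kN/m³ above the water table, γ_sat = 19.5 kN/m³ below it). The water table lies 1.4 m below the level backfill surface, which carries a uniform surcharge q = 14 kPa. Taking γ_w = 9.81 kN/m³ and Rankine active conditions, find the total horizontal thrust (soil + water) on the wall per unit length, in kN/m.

86.1 kN/m

K_a = tan²(45° − φ/2) = 0.2924.
γ' = 19.5 − 9.81 = 9.690 kN/m³. h₂ = H − d_w = 2.7 m.
σ'_h: at surface K_a·q = 4.093; at WT K_a(q+γd_w) = 10.93; at base K_a(q+γd_w+γ'h₂) = 18.58 kPa.
P₁ = ½(4.093+10.93)×1.4 = 10.51; P₂ = ½(10.93+18.58)×2.7 = 39.83; P_w = ½γ_w h₂² = 35.76.
Total = 10.51+39.83+35.76 = 86.10 kN/m.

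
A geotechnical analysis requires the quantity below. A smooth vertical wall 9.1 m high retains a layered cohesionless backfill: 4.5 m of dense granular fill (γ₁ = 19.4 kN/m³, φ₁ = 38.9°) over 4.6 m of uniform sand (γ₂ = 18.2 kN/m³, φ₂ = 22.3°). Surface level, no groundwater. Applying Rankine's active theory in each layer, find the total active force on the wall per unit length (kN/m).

K_a1 = tan²(45°−38.9°/2) = 0.2285; K_a2 = tan²(45°−22.3°/2) = 0.4498.
Layer 1: σ at base = K_a1 γ₁ h₁ = 19.95 kPa; P₁ = ½×19.95×4.5 = 44.89.
Layer 2: σ_v at top = γ₁h₁ = 87.30; σ_h top = K_a2×87.30 = 39.27; σ_h base = K_a2×(87.30+18.2×4.6) = 76.93.
P₂ = ½(39.27+76.93)×4.6 = 267.3. Total P_a = 44.89+267.3 = 312.2 kN/m.

312 kN/m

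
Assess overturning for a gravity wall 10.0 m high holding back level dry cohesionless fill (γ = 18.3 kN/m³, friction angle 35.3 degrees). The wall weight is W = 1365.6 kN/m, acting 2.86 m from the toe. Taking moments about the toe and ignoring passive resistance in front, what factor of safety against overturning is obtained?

K_a = tan²(45° − 35.3°/2) = 0.2675.
P_a = ½K_aγH² = 0.5×0.2675×18.3×10.0² = 244.8 kN/m, acting at H/3 = 3.333 m above the base.
Overturning moment M_o = P_a × H/3 = 244.8 × 3.333 = 816.0.
Resisting moment M_r = W × 2.86 = 1365.6 × 2.86 = 3906.
FS_overturning = M_r/M_o = 3906/816.0 = 4.786.

4.79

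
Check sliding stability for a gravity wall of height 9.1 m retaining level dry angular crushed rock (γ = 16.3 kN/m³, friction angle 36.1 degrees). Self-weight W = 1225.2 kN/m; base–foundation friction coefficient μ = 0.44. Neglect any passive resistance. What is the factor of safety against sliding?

3.09

K_a = tan²(45° − 36.1°/2) = 0.2585.
P_a = ½K_aγH² = 0.5×0.2585×16.3×9.1² = 174.5 kN/m, acting at H/3 = 3.033 m above the base.
FS_sliding = μW / P_a = 0.44×1225.2 / 174.5 = 3.090.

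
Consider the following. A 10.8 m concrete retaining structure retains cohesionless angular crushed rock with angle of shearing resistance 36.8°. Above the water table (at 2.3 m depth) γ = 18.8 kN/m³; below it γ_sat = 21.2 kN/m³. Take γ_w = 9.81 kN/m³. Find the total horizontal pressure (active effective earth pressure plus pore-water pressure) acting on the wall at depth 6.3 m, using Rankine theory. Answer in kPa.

K_a = (1 − sin φ)/(1 + sin φ) = 0.2508.
γ' = 21.2 − 9.81 = 11.39 kN/m³.
Effective vertical stress at 6.3 m: σ'_v = 18.8×2.3 + 11.39×4.00 = 88.80 kPa.
σ'_h = K_a σ'_v = 0.2508 × 88.80 = 22.27 kPa; u = γ_w × 4.00 = 39.24 kPa.
Total σ_h = 22.27 + 39.24 = 61.51 kPa.

61.5 kPa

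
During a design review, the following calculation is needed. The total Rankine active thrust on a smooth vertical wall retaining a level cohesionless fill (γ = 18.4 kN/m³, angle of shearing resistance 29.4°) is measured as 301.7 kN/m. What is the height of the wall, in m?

K_a = 0.3415. P_a = ½ K_a γ H² ⇒ H = √(2P_a/(K_a γ)).
H = √(2×301.7/(0.3415×18.4)) = 9.800 m.

9.80 m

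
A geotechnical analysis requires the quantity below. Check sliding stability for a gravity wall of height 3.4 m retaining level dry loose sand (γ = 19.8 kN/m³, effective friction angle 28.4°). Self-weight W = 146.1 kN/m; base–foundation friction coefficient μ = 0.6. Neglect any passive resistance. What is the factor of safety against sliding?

2.16

K_a = tan²(45° − 28.4°/2) = 0.3554.
P_a = ½K_aγH² = 0.5×0.3554×19.8×3.4² = 40.67 kN/m, acting at H/3 = 1.133 m above the base.
FS_sliding = μW / P_a = 0.6×146.1 / 40.67 = 2.155.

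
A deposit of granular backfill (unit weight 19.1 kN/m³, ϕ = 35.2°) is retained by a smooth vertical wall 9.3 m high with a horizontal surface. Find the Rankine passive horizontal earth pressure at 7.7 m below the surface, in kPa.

K_p = (1 + sin φ)/(1 − sin φ) = 3.722.
σ_h = K_p γ z = 3.722 × 19.1 × 7.7 = 547.4 kPa.

547 kPa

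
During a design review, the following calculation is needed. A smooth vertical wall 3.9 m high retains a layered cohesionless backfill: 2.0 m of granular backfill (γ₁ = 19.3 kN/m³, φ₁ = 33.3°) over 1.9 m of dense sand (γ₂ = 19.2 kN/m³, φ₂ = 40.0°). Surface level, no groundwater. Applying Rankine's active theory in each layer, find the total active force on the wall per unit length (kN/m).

K_a1 = tan²(45°−33.3°/2) = 0.2911; K_a2 = tan²(45°−40.0°/2) = 0.2174.
Layer 1: σ at base = K_a1 γ₁ h₁ = 11.24 kPa; P₁ = ½×11.24×2.0 = 11.24.
Layer 2: σ_v at top = γ₁h₁ = 38.60; σ_h top = K_a2×38.60 = 8.393; σ_h base = K_a2×(38.60+19.2×1.9) = 16.33.
P₂ = ½(8.393+16.33)×1.9 = 23.48. Total P_a = 11.24+23.48 = 34.72 kN/m.

34.7 kN/m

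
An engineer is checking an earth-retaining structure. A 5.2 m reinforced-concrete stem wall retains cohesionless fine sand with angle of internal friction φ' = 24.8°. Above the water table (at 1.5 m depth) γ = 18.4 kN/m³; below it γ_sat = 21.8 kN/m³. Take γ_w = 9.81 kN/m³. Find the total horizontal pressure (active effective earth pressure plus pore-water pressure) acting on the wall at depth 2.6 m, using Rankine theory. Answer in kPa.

K_a = (1 − sin φ)/(1 + sin φ) = 0.4090.
γ' = 21.8 − 9.81 = 11.99 kN/m³.
Effective vertical stress at 2.6 m: σ'_v = 18.4×1.5 + 11.99×1.10 = 40.79 kPa.
σ'_h = K_a σ'_v = 0.4090 × 40.79 = 16.68 kPa; u = γ_w × 1.10 = 10.79 kPa.
Total σ_h = 16.68 + 10.79 = 27.47 kPa.

27.5 kPa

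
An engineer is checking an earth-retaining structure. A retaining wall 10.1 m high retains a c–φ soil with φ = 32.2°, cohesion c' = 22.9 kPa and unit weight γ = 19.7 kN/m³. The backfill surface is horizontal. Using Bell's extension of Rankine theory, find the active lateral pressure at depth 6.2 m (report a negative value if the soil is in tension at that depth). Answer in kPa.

K_a = (1 − sin φ)/(1 + sin φ) = 0.3047.
σ_a = K_a γ z − 2c√K_a = 0.3047×19.7×6.2 − 2×22.9×0.5520 = 11.94 kPa.

11.9 kPa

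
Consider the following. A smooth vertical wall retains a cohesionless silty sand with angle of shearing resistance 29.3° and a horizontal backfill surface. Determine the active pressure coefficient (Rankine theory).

0.343

K_a = (1 − sin φ)/(1 + sin φ) = (1 − sin 29.3°)/(1 + sin 29.3°) = 0.3428.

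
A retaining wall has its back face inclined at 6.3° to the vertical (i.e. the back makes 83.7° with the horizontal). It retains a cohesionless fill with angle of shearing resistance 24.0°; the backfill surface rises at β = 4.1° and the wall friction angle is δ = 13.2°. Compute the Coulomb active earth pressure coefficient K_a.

0.453

K_a = sin²(α+φ) / [sin²α · sin(α−δ) · (1 + √{sin(φ+δ)sin(φ−β) / (sin(α−δ)sin(α+β))})²].
With α = 83.7°, φ = 24.0°, δ = 13.2°, β = 4.1°: K_a = 0.4526.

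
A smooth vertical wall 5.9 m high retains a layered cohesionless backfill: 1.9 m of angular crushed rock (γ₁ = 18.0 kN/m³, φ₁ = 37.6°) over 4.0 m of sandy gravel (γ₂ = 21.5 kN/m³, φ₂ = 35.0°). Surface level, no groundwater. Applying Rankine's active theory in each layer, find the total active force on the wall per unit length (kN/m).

91.5 kN/m

K_a1 = tan²(45°−37.6°/2) = 0.2421; K_a2 = tan²(45°−35.0°/2) = 0.2710.
Layer 1: σ at base = K_a1 γ₁ h₁ = 8.281 kPa; P₁ = ½×8.281×1.9 = 7.867.
Layer 2: σ_v at top = γ₁h₁ = 34.20; σ_h top = K_a2×34.20 = 9.268; σ_h base = K_a2×(34.20+21.5×4.0) = 32.57.
P₂ = ½(9.268+32.57)×4.0 = 83.68. Total P_a = 7.867+83.68 = 91.55 kN/m.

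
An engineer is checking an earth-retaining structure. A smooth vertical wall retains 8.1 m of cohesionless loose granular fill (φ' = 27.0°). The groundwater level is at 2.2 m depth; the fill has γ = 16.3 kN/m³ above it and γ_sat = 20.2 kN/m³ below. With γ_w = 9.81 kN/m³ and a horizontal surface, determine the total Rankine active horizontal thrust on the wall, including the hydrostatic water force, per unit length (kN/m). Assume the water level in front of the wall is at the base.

333 kN/m

K_a = tan²(45° − φ/2) = 0.3755.
γ' = 20.2 − 9.81 = 10.39 kN/m³. Depth below WT = 5.9 m.
σ'_h at WT = K_a γ d_w = 13.47 kPa; at base = 13.47 + K_a γ' × 5.9 = 36.49 kPa.
P₁ (0–2.2 m) = ½×13.47×2.2 = 14.81. P₂ (2.2–8.1 m) = ½(13.47+36.49)×5.9 = 147.4.
P_w = ½ γ_w h₂² = 0.5×9.81×5.9² = 170.7. Total = 14.81+147.4+170.7 = 332.9 kN/m.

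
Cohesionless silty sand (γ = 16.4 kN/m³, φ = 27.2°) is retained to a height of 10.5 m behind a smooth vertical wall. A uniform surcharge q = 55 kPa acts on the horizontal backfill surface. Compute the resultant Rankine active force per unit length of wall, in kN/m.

552 kN/m

K_a = tan²(45° − φ/2) = 0.3726.
Soil triangle: ½ K_a γ H² = 0.5×0.3726×16.4×10.5² = 336.8 kN/m.
Surcharge rectangle: K_a q H = 0.3726×55×10.5 = 215.2 kN/m.
Total = 336.8 + 215.2 = 552.0 kN/m.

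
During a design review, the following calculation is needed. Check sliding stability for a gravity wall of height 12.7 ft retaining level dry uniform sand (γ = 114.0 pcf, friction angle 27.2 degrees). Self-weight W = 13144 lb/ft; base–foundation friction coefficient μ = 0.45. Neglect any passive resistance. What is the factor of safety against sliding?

K_a = tan²(45° − 27.2°/2) = 0.3726.
P_a = ½K_aγH² = 0.5×0.3726×114.0×12.7² = 3425 lb/ft, acting at H/3 = 4.233 ft above the base.
FS_sliding = μW / P_a = 0.45×13144 / 3425 = 1.727.

1.73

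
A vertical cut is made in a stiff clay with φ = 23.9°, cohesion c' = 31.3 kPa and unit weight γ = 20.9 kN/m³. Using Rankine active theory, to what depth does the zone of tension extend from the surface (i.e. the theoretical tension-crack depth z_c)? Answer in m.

K_a = tan²(45° − 23.9°/2) = 0.4233; √K_a = 0.6506.
The active pressure is zero where K_a γ z = 2c√K_a, so z_c = 2c/(γ√K_a) = 2×31.3/(20.9×0.6506) = 4.603 m.

4.60 m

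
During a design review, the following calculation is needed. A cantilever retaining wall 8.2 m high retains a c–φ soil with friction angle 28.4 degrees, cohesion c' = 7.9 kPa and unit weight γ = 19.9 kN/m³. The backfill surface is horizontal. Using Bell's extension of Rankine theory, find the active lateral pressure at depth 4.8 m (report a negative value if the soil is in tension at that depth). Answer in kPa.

K_a = (1 − sin φ)/(1 + sin φ) = 0.3554.
σ_a = K_a γ z − 2c√K_a = 0.3554×19.9×4.8 − 2×7.9×0.5961 = 24.53 kPa.

24.5 kPa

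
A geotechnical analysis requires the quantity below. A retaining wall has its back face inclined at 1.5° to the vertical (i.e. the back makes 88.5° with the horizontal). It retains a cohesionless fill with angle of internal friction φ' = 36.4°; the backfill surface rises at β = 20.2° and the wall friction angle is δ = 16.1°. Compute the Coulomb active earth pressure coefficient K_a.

K_a = sin²(α+φ) / [sin²α · sin(α−δ) · (1 + √{sin(φ+δ)sin(φ−β) / (sin(α−δ)sin(α+β))})²].
With α = 88.5°, φ = 36.4°, δ = 16.1°, β = 20.2°: K_a = 0.3159.

0.316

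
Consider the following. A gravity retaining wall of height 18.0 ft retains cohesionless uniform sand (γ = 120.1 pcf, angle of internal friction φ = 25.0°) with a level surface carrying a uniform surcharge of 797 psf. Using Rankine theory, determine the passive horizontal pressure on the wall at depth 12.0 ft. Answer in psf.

5510 psf

K_p = (1 + sin φ)/(1 − sin φ) = 2.464.
σ_v = γz + q = 120.1 × 12.0 + 797 = 2238 psf.
σ_h = K_p σ_v = 2.464 × 2238 = 5515 psf.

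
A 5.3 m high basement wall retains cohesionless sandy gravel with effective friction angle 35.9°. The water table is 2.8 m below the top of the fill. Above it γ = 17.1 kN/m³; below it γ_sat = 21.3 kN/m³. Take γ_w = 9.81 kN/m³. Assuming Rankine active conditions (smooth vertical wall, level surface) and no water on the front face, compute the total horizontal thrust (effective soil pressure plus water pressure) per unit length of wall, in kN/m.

88.7 kN/m

K_a = tan²(45° − φ/2) = 0.2607.
γ' = 21.3 − 9.81 = 11.49 kN/m³. Depth below WT = 2.5 m.
σ'_h at WT = K_a γ d_w = 12.48 kPa; at base = 12.48 + K_a γ' × 2.5 = 19.97 kPa.
P₁ (0–2.8 m) = ½×12.48×2.8 = 17.48. P₂ (2.8–5.3 m) = ½(12.48+19.97)×2.5 = 40.57.
P_w = ½ γ_w h₂² = 0.5×9.81×2.5² = 30.66. Total = 17.48+40.57+30.66 = 88.71 kN/m.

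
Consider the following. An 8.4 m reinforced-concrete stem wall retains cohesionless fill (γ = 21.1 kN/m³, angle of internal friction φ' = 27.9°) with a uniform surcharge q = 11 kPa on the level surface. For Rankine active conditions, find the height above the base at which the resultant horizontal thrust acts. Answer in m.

K_a = 0.3625.
Triangular part P₁ = ½K_aγH² = 269.8 at H/3 = 2.800 m; rectangular part P₂ = K_a q H = 33.49 at H/2 = 4.200 m.
ȳ = (P₁·2.800 + P₂·4.200)/(P₁+P₂) = 2.955 m.

2.95 m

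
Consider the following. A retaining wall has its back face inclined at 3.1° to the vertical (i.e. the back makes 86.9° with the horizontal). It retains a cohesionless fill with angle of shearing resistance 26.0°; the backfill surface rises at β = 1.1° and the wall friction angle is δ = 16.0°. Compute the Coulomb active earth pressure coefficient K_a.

K_a = sin²(α+φ) / [sin²α · sin(α−δ) · (1 + √{sin(φ+δ)sin(φ−β) / (sin(α−δ)sin(α+β))})²].
With α = 86.9°, φ = 26.0°, δ = 16.0°, β = 1.1°: K_a = 0.3767.

0.377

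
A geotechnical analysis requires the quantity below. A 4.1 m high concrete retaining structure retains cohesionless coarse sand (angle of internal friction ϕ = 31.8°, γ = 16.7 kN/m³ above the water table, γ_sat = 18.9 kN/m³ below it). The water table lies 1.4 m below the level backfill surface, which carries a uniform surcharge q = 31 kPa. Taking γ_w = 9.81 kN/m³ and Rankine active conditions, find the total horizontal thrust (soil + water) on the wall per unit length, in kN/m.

110 kN/m

K_a = tan²(45° − φ/2) = 0.3098.
γ' = 18.9 − 9.81 = 9.090 kN/m³. h₂ = H − d_w = 2.7 m.
σ'_h: at surface K_a·q = 9.604; at WT K_a(q+γd_w) = 16.85; at base K_a(q+γd_w+γ'h₂) = 24.45 kPa.
P₁ = ½(9.604+16.85)×1.4 = 18.52; P₂ = ½(16.85+24.45)×2.7 = 55.75; P_w = ½γ_w h₂² = 35.76.
Total = 18.52+55.75+35.76 = 110.0 kN/m.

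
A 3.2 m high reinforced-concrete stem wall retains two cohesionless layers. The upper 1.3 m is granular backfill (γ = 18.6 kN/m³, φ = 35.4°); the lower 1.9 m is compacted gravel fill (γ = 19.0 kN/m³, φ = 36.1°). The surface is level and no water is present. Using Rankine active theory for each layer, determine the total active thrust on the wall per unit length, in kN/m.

K_a1 = tan²(45°−35.4°/2) = 0.2664; K_a2 = tan²(45°−36.1°/2) = 0.2585.
Layer 1: σ at base = K_a1 γ₁ h₁ = 6.442 kPa; P₁ = ½×6.442×1.3 = 4.187.
Layer 2: σ_v at top = γ₁h₁ = 24.18; σ_h top = K_a2×24.18 = 6.250; σ_h base = K_a2×(24.18+19.0×1.9) = 15.58.
P₂ = ½(6.250+15.58)×1.9 = 20.74. Total P_a = 4.187+20.74 = 24.93 kN/m.

24.9 kN/m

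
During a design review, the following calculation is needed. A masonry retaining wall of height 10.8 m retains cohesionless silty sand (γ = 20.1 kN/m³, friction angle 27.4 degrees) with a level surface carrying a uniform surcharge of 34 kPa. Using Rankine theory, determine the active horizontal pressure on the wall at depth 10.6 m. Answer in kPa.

K_a = (1 − sin φ)/(1 + sin φ) = 0.3697.
σ_v = γz + q = 20.1 × 10.6 + 34 = 247.1 kPa.
σ_h = K_a σ_v = 0.3697 × 247.1 = 91.33 kPa.

91.3 kPa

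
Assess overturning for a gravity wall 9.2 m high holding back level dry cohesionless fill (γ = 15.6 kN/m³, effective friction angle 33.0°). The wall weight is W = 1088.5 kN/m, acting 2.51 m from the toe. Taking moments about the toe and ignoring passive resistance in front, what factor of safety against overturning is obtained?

K_a = tan²(45° − 33.0°/2) = 0.2948.
P_a = ½K_aγH² = 0.5×0.2948×15.6×9.2² = 194.6 kN/m, acting at H/3 = 3.067 m above the base.
Overturning moment M_o = P_a × H/3 = 194.6 × 3.067 = 596.9.
Resisting moment M_r = W × 2.51 = 1088.5 × 2.51 = 2732.
FS_overturning = M_r/M_o = 2732/596.9 = 4.578.

4.58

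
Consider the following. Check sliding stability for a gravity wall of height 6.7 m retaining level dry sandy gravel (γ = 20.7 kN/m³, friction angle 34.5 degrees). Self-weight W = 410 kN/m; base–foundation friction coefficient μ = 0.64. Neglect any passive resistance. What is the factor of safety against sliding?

K_a = tan²(45° − 34.5°/2) = 0.2768.
P_a = ½K_aγH² = 0.5×0.2768×20.7×6.7² = 128.6 kN/m, acting at H/3 = 2.233 m above the base.
FS_sliding = μW / P_a = 0.64×410 / 128.6 = 2.040.

2.04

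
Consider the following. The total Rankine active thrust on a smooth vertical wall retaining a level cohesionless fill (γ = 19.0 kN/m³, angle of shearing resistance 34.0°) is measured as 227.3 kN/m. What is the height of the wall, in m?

K_a = 0.2827. P_a = ½ K_a γ H² ⇒ H = √(2P_a/(K_a γ)).
H = √(2×227.3/(0.2827×19.0)) = 9.199 m.

9.20 m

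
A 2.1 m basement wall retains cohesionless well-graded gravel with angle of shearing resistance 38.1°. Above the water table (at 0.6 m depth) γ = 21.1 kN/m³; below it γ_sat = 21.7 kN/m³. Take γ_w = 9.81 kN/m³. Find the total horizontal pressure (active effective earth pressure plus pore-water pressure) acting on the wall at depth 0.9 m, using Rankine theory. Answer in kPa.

6.79 kPa

K_a = (1 − sin φ)/(1 + sin φ) = 0.2368.
γ' = 21.7 − 9.81 = 11.89 kN/m³.
Effective vertical stress at 0.9 m: σ'_v = 21.1×0.6 + 11.89×0.300 = 16.23 kPa.
σ'_h = K_a σ'_v = 0.2368 × 16.23 = 3.843 kPa; u = γ_w × 0.300 = 2.943 kPa.
Total σ_h = 3.843 + 2.943 = 6.786 kPa.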